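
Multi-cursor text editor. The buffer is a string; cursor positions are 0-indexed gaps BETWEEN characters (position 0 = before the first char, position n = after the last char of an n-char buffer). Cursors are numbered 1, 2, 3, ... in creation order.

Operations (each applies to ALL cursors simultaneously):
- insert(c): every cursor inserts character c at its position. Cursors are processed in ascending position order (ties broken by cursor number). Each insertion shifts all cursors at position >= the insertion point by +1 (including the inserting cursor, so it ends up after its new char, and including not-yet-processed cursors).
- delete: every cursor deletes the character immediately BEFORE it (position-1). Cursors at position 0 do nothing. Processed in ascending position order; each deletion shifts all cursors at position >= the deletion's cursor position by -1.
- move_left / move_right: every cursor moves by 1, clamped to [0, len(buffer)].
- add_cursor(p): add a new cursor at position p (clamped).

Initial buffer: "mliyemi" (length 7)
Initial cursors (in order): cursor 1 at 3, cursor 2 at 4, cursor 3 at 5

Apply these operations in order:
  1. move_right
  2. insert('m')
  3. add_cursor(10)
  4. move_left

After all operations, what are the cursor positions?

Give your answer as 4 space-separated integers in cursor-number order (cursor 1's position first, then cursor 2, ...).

After op 1 (move_right): buffer="mliyemi" (len 7), cursors c1@4 c2@5 c3@6, authorship .......
After op 2 (insert('m')): buffer="mliymemmmi" (len 10), cursors c1@5 c2@7 c3@9, authorship ....1.2.3.
After op 3 (add_cursor(10)): buffer="mliymemmmi" (len 10), cursors c1@5 c2@7 c3@9 c4@10, authorship ....1.2.3.
After op 4 (move_left): buffer="mliymemmmi" (len 10), cursors c1@4 c2@6 c3@8 c4@9, authorship ....1.2.3.

Answer: 4 6 8 9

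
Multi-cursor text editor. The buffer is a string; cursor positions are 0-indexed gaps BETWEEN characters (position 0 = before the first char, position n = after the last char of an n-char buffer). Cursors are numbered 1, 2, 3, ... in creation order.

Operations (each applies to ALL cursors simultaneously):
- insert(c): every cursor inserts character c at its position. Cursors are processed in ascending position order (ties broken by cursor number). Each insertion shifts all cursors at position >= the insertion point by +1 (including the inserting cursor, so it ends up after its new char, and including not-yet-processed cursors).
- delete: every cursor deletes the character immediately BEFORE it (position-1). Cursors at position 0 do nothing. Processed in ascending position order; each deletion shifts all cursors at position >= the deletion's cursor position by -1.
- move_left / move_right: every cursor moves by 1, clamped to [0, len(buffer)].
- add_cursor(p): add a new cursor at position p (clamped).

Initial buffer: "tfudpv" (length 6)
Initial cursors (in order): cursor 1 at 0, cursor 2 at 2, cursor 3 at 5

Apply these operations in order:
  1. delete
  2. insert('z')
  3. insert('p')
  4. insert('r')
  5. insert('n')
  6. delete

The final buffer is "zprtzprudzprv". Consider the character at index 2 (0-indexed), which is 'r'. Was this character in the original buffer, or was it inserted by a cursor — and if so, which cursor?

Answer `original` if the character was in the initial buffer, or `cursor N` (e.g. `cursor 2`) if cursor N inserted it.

After op 1 (delete): buffer="tudv" (len 4), cursors c1@0 c2@1 c3@3, authorship ....
After op 2 (insert('z')): buffer="ztzudzv" (len 7), cursors c1@1 c2@3 c3@6, authorship 1.2..3.
After op 3 (insert('p')): buffer="zptzpudzpv" (len 10), cursors c1@2 c2@5 c3@9, authorship 11.22..33.
After op 4 (insert('r')): buffer="zprtzprudzprv" (len 13), cursors c1@3 c2@7 c3@12, authorship 111.222..333.
After op 5 (insert('n')): buffer="zprntzprnudzprnv" (len 16), cursors c1@4 c2@9 c3@15, authorship 1111.2222..3333.
After op 6 (delete): buffer="zprtzprudzprv" (len 13), cursors c1@3 c2@7 c3@12, authorship 111.222..333.
Authorship (.=original, N=cursor N): 1 1 1 . 2 2 2 . . 3 3 3 .
Index 2: author = 1

Answer: cursor 1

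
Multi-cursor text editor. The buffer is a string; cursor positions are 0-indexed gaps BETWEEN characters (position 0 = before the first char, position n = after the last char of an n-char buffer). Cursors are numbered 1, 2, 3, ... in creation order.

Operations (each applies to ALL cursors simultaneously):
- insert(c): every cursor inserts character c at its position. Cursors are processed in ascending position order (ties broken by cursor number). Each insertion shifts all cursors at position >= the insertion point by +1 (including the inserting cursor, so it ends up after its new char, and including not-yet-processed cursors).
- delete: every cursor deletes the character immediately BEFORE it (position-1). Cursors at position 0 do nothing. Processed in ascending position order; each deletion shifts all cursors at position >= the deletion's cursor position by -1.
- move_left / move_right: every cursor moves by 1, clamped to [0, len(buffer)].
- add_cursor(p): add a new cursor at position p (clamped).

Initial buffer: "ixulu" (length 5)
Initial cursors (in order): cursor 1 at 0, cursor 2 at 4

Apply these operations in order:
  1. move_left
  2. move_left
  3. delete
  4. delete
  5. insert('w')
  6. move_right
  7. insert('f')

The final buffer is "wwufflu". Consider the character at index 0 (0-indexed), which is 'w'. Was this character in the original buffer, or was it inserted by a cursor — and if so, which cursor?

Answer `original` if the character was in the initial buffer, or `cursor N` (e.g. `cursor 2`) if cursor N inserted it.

After op 1 (move_left): buffer="ixulu" (len 5), cursors c1@0 c2@3, authorship .....
After op 2 (move_left): buffer="ixulu" (len 5), cursors c1@0 c2@2, authorship .....
After op 3 (delete): buffer="iulu" (len 4), cursors c1@0 c2@1, authorship ....
After op 4 (delete): buffer="ulu" (len 3), cursors c1@0 c2@0, authorship ...
After op 5 (insert('w')): buffer="wwulu" (len 5), cursors c1@2 c2@2, authorship 12...
After op 6 (move_right): buffer="wwulu" (len 5), cursors c1@3 c2@3, authorship 12...
After op 7 (insert('f')): buffer="wwufflu" (len 7), cursors c1@5 c2@5, authorship 12.12..
Authorship (.=original, N=cursor N): 1 2 . 1 2 . .
Index 0: author = 1

Answer: cursor 1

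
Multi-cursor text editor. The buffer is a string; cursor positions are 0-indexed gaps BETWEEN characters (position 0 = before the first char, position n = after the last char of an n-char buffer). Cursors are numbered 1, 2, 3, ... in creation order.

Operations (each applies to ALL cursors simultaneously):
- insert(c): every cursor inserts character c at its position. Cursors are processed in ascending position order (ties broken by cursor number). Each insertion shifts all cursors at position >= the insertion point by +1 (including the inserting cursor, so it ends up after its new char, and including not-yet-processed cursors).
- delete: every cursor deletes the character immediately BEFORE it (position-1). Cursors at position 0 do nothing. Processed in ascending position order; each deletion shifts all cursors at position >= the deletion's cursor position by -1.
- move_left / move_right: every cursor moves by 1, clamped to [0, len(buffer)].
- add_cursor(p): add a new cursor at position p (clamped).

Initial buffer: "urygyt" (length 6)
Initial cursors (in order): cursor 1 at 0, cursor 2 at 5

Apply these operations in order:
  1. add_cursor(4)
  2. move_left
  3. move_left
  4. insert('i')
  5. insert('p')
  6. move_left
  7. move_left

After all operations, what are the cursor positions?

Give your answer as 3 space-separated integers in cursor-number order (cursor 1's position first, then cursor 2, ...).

Answer: 0 7 4

Derivation:
After op 1 (add_cursor(4)): buffer="urygyt" (len 6), cursors c1@0 c3@4 c2@5, authorship ......
After op 2 (move_left): buffer="urygyt" (len 6), cursors c1@0 c3@3 c2@4, authorship ......
After op 3 (move_left): buffer="urygyt" (len 6), cursors c1@0 c3@2 c2@3, authorship ......
After op 4 (insert('i')): buffer="iuriyigyt" (len 9), cursors c1@1 c3@4 c2@6, authorship 1..3.2...
After op 5 (insert('p')): buffer="ipuripyipgyt" (len 12), cursors c1@2 c3@6 c2@9, authorship 11..33.22...
After op 6 (move_left): buffer="ipuripyipgyt" (len 12), cursors c1@1 c3@5 c2@8, authorship 11..33.22...
After op 7 (move_left): buffer="ipuripyipgyt" (len 12), cursors c1@0 c3@4 c2@7, authorship 11..33.22...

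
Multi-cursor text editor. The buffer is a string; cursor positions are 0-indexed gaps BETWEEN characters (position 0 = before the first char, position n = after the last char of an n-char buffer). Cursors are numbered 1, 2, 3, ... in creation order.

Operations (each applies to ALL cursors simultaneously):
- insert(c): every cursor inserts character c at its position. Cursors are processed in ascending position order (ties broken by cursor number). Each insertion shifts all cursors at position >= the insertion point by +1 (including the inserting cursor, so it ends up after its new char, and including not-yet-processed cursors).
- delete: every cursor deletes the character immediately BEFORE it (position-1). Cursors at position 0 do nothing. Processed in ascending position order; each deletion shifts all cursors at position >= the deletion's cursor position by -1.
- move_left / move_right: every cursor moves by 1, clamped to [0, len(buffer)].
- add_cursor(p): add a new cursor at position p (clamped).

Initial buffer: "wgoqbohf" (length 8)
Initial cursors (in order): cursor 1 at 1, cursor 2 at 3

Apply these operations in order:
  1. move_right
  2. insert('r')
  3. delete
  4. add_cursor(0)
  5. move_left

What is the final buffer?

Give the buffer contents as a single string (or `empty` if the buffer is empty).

Answer: wgoqbohf

Derivation:
After op 1 (move_right): buffer="wgoqbohf" (len 8), cursors c1@2 c2@4, authorship ........
After op 2 (insert('r')): buffer="wgroqrbohf" (len 10), cursors c1@3 c2@6, authorship ..1..2....
After op 3 (delete): buffer="wgoqbohf" (len 8), cursors c1@2 c2@4, authorship ........
After op 4 (add_cursor(0)): buffer="wgoqbohf" (len 8), cursors c3@0 c1@2 c2@4, authorship ........
After op 5 (move_left): buffer="wgoqbohf" (len 8), cursors c3@0 c1@1 c2@3, authorship ........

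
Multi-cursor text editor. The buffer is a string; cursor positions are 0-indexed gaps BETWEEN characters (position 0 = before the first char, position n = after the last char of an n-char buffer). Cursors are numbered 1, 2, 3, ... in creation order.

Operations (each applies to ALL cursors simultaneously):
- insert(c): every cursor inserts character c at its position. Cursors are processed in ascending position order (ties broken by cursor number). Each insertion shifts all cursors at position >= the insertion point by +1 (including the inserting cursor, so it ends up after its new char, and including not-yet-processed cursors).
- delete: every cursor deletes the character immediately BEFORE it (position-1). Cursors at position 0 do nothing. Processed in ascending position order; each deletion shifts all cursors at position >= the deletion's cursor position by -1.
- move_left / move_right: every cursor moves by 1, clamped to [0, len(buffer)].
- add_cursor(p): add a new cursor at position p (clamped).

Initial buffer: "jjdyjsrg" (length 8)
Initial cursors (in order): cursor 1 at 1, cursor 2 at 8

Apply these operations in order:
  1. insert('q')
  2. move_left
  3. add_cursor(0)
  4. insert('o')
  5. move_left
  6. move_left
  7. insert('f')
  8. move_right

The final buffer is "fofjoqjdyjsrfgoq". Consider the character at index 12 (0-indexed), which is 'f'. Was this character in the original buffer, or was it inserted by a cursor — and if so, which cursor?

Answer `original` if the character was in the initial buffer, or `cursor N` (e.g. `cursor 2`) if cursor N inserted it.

After op 1 (insert('q')): buffer="jqjdyjsrgq" (len 10), cursors c1@2 c2@10, authorship .1.......2
After op 2 (move_left): buffer="jqjdyjsrgq" (len 10), cursors c1@1 c2@9, authorship .1.......2
After op 3 (add_cursor(0)): buffer="jqjdyjsrgq" (len 10), cursors c3@0 c1@1 c2@9, authorship .1.......2
After op 4 (insert('o')): buffer="ojoqjdyjsrgoq" (len 13), cursors c3@1 c1@3 c2@12, authorship 3.11.......22
After op 5 (move_left): buffer="ojoqjdyjsrgoq" (len 13), cursors c3@0 c1@2 c2@11, authorship 3.11.......22
After op 6 (move_left): buffer="ojoqjdyjsrgoq" (len 13), cursors c3@0 c1@1 c2@10, authorship 3.11.......22
After op 7 (insert('f')): buffer="fofjoqjdyjsrfgoq" (len 16), cursors c3@1 c1@3 c2@13, authorship 331.11......2.22
After op 8 (move_right): buffer="fofjoqjdyjsrfgoq" (len 16), cursors c3@2 c1@4 c2@14, authorship 331.11......2.22
Authorship (.=original, N=cursor N): 3 3 1 . 1 1 . . . . . . 2 . 2 2
Index 12: author = 2

Answer: cursor 2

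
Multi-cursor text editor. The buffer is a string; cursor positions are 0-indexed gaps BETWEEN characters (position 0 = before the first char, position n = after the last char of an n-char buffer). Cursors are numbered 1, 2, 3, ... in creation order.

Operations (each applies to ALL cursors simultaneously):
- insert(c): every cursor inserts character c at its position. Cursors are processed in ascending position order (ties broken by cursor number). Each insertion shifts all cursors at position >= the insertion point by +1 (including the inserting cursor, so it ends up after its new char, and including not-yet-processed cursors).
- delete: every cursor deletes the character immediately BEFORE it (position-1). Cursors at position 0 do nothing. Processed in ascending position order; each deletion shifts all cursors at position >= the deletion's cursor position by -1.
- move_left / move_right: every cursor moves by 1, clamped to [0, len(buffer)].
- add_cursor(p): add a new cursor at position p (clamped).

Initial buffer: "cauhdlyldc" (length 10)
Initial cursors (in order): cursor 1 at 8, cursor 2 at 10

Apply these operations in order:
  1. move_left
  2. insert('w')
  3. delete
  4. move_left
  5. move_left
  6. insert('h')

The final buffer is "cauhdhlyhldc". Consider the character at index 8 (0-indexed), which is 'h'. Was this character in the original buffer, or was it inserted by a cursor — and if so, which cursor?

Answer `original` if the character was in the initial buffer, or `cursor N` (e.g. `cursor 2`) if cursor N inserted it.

After op 1 (move_left): buffer="cauhdlyldc" (len 10), cursors c1@7 c2@9, authorship ..........
After op 2 (insert('w')): buffer="cauhdlywldwc" (len 12), cursors c1@8 c2@11, authorship .......1..2.
After op 3 (delete): buffer="cauhdlyldc" (len 10), cursors c1@7 c2@9, authorship ..........
After op 4 (move_left): buffer="cauhdlyldc" (len 10), cursors c1@6 c2@8, authorship ..........
After op 5 (move_left): buffer="cauhdlyldc" (len 10), cursors c1@5 c2@7, authorship ..........
After op 6 (insert('h')): buffer="cauhdhlyhldc" (len 12), cursors c1@6 c2@9, authorship .....1..2...
Authorship (.=original, N=cursor N): . . . . . 1 . . 2 . . .
Index 8: author = 2

Answer: cursor 2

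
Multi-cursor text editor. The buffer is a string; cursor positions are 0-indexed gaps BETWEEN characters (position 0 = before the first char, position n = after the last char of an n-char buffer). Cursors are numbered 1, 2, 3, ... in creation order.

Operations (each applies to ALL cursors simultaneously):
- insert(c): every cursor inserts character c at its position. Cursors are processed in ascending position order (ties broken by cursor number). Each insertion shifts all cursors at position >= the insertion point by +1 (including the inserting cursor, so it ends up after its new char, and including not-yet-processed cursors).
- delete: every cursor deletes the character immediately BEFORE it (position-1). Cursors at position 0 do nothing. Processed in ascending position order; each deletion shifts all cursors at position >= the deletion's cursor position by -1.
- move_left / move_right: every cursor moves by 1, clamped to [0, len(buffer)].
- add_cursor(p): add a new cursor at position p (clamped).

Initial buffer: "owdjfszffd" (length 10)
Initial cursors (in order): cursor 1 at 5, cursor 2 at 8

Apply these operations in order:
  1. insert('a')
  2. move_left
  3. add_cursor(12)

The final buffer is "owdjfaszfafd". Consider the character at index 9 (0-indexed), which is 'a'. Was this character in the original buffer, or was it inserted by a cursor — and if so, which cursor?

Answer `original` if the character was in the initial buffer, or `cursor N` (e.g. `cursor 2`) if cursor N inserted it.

After op 1 (insert('a')): buffer="owdjfaszfafd" (len 12), cursors c1@6 c2@10, authorship .....1...2..
After op 2 (move_left): buffer="owdjfaszfafd" (len 12), cursors c1@5 c2@9, authorship .....1...2..
After op 3 (add_cursor(12)): buffer="owdjfaszfafd" (len 12), cursors c1@5 c2@9 c3@12, authorship .....1...2..
Authorship (.=original, N=cursor N): . . . . . 1 . . . 2 . .
Index 9: author = 2

Answer: cursor 2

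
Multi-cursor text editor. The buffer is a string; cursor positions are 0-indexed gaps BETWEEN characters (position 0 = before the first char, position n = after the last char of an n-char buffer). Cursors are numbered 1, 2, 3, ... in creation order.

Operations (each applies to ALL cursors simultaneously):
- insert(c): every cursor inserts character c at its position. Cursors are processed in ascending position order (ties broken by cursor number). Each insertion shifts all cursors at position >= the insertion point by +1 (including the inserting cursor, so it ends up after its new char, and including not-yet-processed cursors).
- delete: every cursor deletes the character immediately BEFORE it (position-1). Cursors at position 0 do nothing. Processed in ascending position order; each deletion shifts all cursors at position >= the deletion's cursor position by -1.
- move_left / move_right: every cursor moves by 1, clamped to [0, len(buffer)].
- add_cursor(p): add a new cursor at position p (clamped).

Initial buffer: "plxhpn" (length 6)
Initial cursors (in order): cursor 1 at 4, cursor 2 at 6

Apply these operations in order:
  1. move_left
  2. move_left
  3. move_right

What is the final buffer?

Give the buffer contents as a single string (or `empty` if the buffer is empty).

Answer: plxhpn

Derivation:
After op 1 (move_left): buffer="plxhpn" (len 6), cursors c1@3 c2@5, authorship ......
After op 2 (move_left): buffer="plxhpn" (len 6), cursors c1@2 c2@4, authorship ......
After op 3 (move_right): buffer="plxhpn" (len 6), cursors c1@3 c2@5, authorship ......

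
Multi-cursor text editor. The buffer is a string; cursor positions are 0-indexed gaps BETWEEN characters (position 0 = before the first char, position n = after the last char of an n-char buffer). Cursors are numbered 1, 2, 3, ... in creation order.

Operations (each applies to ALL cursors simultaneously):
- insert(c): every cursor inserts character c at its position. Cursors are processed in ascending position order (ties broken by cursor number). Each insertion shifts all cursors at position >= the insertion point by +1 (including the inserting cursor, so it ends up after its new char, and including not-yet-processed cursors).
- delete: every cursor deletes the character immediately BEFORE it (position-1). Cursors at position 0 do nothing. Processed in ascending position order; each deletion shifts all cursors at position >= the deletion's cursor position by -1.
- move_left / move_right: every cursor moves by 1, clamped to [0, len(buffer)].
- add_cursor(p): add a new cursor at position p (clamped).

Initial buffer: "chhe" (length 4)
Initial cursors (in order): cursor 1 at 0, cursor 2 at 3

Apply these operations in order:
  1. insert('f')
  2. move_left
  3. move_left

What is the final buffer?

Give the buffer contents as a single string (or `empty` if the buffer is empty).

After op 1 (insert('f')): buffer="fchhfe" (len 6), cursors c1@1 c2@5, authorship 1...2.
After op 2 (move_left): buffer="fchhfe" (len 6), cursors c1@0 c2@4, authorship 1...2.
After op 3 (move_left): buffer="fchhfe" (len 6), cursors c1@0 c2@3, authorship 1...2.

Answer: fchhfe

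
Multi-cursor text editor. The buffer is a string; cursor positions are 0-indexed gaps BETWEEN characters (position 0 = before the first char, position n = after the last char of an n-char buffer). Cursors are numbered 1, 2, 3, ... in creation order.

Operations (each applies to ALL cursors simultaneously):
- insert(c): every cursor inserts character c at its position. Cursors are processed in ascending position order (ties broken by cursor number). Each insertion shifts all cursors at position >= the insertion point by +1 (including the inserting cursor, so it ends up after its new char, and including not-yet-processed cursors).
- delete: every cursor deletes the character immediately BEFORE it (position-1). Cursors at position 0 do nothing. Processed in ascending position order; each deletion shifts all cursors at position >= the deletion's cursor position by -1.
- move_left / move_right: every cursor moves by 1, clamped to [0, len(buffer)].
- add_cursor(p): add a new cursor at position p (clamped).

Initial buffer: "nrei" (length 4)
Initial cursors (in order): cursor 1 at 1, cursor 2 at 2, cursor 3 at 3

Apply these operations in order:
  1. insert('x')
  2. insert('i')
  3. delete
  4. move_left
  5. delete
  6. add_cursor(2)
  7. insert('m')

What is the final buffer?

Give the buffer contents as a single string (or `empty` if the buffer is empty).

Answer: mxmxmmxi

Derivation:
After op 1 (insert('x')): buffer="nxrxexi" (len 7), cursors c1@2 c2@4 c3@6, authorship .1.2.3.
After op 2 (insert('i')): buffer="nxirxiexii" (len 10), cursors c1@3 c2@6 c3@9, authorship .11.22.33.
After op 3 (delete): buffer="nxrxexi" (len 7), cursors c1@2 c2@4 c3@6, authorship .1.2.3.
After op 4 (move_left): buffer="nxrxexi" (len 7), cursors c1@1 c2@3 c3@5, authorship .1.2.3.
After op 5 (delete): buffer="xxxi" (len 4), cursors c1@0 c2@1 c3@2, authorship 123.
After op 6 (add_cursor(2)): buffer="xxxi" (len 4), cursors c1@0 c2@1 c3@2 c4@2, authorship 123.
After op 7 (insert('m')): buffer="mxmxmmxi" (len 8), cursors c1@1 c2@3 c3@6 c4@6, authorship 1122343.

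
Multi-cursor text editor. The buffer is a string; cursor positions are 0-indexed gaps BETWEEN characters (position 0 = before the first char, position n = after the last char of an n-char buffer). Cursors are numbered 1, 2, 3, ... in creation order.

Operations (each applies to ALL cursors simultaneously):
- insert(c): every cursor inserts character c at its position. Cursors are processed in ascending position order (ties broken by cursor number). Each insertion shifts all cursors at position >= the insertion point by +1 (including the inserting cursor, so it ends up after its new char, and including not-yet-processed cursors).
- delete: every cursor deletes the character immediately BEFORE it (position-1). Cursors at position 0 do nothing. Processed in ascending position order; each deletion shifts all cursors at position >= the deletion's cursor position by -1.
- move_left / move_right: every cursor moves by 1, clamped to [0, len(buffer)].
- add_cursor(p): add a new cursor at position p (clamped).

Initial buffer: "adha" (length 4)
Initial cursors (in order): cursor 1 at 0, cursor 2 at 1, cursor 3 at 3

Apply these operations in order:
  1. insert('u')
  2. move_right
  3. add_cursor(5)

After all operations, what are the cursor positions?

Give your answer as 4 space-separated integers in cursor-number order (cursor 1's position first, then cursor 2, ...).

Answer: 2 4 7 5

Derivation:
After op 1 (insert('u')): buffer="uaudhua" (len 7), cursors c1@1 c2@3 c3@6, authorship 1.2..3.
After op 2 (move_right): buffer="uaudhua" (len 7), cursors c1@2 c2@4 c3@7, authorship 1.2..3.
After op 3 (add_cursor(5)): buffer="uaudhua" (len 7), cursors c1@2 c2@4 c4@5 c3@7, authorship 1.2..3.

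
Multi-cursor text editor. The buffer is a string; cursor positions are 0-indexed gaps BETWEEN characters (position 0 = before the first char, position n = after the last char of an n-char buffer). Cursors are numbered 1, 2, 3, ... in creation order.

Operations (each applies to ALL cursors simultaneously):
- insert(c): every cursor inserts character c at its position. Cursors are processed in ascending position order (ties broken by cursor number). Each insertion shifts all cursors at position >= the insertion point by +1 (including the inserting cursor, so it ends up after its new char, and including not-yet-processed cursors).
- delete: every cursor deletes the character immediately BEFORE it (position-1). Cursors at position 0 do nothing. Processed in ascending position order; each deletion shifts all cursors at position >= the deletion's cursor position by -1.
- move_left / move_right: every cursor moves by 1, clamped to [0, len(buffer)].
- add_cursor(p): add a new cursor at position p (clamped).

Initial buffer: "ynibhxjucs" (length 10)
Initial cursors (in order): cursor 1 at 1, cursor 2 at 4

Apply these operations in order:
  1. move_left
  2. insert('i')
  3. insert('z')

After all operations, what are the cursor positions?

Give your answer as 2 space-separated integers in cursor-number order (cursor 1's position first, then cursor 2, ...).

After op 1 (move_left): buffer="ynibhxjucs" (len 10), cursors c1@0 c2@3, authorship ..........
After op 2 (insert('i')): buffer="iyniibhxjucs" (len 12), cursors c1@1 c2@5, authorship 1...2.......
After op 3 (insert('z')): buffer="izyniizbhxjucs" (len 14), cursors c1@2 c2@7, authorship 11...22.......

Answer: 2 7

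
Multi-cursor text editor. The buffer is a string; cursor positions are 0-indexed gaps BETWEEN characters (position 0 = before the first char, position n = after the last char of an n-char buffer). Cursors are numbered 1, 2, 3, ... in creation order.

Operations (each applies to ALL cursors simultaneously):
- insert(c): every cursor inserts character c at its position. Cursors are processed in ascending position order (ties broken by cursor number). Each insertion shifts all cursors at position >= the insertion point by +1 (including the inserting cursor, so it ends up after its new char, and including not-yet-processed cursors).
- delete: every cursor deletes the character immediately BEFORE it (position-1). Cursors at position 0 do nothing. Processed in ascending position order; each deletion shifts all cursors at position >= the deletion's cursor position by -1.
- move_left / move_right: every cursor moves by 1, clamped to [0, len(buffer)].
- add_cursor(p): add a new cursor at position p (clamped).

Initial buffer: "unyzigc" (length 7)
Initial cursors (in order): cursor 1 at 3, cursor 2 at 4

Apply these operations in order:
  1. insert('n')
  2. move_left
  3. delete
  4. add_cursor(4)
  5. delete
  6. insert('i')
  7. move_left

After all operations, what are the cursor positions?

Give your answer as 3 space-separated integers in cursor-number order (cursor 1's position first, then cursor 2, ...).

After op 1 (insert('n')): buffer="unynznigc" (len 9), cursors c1@4 c2@6, authorship ...1.2...
After op 2 (move_left): buffer="unynznigc" (len 9), cursors c1@3 c2@5, authorship ...1.2...
After op 3 (delete): buffer="unnnigc" (len 7), cursors c1@2 c2@3, authorship ..12...
After op 4 (add_cursor(4)): buffer="unnnigc" (len 7), cursors c1@2 c2@3 c3@4, authorship ..12...
After op 5 (delete): buffer="uigc" (len 4), cursors c1@1 c2@1 c3@1, authorship ....
After op 6 (insert('i')): buffer="uiiiigc" (len 7), cursors c1@4 c2@4 c3@4, authorship .123...
After op 7 (move_left): buffer="uiiiigc" (len 7), cursors c1@3 c2@3 c3@3, authorship .123...

Answer: 3 3 3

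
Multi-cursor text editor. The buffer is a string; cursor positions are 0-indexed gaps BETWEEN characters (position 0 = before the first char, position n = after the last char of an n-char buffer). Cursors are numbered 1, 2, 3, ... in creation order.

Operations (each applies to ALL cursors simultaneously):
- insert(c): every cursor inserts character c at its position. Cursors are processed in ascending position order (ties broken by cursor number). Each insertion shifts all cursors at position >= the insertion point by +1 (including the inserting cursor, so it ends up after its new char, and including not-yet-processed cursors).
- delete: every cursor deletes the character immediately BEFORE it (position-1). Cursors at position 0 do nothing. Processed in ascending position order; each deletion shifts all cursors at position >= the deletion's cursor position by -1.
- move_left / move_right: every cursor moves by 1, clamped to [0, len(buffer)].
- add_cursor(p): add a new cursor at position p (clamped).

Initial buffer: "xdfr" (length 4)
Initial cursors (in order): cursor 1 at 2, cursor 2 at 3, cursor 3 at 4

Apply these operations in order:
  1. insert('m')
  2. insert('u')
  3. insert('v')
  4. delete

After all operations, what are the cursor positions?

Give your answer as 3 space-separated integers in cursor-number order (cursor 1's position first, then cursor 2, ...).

Answer: 4 7 10

Derivation:
After op 1 (insert('m')): buffer="xdmfmrm" (len 7), cursors c1@3 c2@5 c3@7, authorship ..1.2.3
After op 2 (insert('u')): buffer="xdmufmurmu" (len 10), cursors c1@4 c2@7 c3@10, authorship ..11.22.33
After op 3 (insert('v')): buffer="xdmuvfmuvrmuv" (len 13), cursors c1@5 c2@9 c3@13, authorship ..111.222.333
After op 4 (delete): buffer="xdmufmurmu" (len 10), cursors c1@4 c2@7 c3@10, authorship ..11.22.33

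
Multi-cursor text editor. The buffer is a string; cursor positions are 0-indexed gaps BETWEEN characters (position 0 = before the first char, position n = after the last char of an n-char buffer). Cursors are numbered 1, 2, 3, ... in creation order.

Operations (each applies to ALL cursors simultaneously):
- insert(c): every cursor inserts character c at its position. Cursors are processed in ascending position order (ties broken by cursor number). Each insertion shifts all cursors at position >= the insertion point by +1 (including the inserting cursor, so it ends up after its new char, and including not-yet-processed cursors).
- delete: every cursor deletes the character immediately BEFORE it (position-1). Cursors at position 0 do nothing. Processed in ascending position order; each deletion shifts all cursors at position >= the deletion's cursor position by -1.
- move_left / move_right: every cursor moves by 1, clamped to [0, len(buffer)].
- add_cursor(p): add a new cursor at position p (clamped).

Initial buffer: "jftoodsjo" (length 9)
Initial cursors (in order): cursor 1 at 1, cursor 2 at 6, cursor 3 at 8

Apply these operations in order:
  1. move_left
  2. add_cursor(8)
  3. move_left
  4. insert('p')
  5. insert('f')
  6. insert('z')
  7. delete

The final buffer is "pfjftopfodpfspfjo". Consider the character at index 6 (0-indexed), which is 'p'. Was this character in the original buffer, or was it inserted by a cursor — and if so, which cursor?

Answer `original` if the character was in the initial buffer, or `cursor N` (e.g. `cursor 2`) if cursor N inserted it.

Answer: cursor 2

Derivation:
After op 1 (move_left): buffer="jftoodsjo" (len 9), cursors c1@0 c2@5 c3@7, authorship .........
After op 2 (add_cursor(8)): buffer="jftoodsjo" (len 9), cursors c1@0 c2@5 c3@7 c4@8, authorship .........
After op 3 (move_left): buffer="jftoodsjo" (len 9), cursors c1@0 c2@4 c3@6 c4@7, authorship .........
After op 4 (insert('p')): buffer="pjftopodpspjo" (len 13), cursors c1@1 c2@6 c3@9 c4@11, authorship 1....2..3.4..
After op 5 (insert('f')): buffer="pfjftopfodpfspfjo" (len 17), cursors c1@2 c2@8 c3@12 c4@15, authorship 11....22..33.44..
After op 6 (insert('z')): buffer="pfzjftopfzodpfzspfzjo" (len 21), cursors c1@3 c2@10 c3@15 c4@19, authorship 111....222..333.444..
After op 7 (delete): buffer="pfjftopfodpfspfjo" (len 17), cursors c1@2 c2@8 c3@12 c4@15, authorship 11....22..33.44..
Authorship (.=original, N=cursor N): 1 1 . . . . 2 2 . . 3 3 . 4 4 . .
Index 6: author = 2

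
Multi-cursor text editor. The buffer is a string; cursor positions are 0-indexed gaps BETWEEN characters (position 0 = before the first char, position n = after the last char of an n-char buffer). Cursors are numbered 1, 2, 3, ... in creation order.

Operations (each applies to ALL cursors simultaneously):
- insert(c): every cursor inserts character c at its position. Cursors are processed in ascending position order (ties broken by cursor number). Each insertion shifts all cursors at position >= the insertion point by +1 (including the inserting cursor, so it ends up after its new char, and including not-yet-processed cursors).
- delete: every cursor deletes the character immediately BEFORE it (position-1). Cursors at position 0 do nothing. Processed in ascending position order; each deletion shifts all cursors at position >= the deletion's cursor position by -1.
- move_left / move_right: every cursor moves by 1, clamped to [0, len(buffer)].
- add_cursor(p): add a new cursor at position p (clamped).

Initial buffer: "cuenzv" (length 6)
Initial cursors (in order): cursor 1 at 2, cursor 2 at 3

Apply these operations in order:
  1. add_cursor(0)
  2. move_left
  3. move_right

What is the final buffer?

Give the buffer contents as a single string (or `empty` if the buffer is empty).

After op 1 (add_cursor(0)): buffer="cuenzv" (len 6), cursors c3@0 c1@2 c2@3, authorship ......
After op 2 (move_left): buffer="cuenzv" (len 6), cursors c3@0 c1@1 c2@2, authorship ......
After op 3 (move_right): buffer="cuenzv" (len 6), cursors c3@1 c1@2 c2@3, authorship ......

Answer: cuenzv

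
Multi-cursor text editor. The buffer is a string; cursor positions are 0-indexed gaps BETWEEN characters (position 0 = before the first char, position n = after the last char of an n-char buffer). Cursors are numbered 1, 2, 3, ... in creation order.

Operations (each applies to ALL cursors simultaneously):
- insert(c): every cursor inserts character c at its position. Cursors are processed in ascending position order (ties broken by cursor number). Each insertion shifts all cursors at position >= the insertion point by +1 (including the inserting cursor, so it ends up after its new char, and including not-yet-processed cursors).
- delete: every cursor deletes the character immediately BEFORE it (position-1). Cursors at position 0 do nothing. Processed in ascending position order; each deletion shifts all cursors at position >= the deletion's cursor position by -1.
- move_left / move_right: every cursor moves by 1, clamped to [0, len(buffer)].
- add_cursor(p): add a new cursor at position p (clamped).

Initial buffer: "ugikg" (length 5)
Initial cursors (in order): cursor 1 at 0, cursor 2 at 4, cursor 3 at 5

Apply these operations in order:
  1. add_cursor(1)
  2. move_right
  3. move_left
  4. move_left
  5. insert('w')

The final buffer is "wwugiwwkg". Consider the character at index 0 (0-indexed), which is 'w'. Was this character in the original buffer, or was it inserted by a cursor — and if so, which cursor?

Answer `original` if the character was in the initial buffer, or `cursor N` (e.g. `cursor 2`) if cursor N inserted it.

Answer: cursor 1

Derivation:
After op 1 (add_cursor(1)): buffer="ugikg" (len 5), cursors c1@0 c4@1 c2@4 c3@5, authorship .....
After op 2 (move_right): buffer="ugikg" (len 5), cursors c1@1 c4@2 c2@5 c3@5, authorship .....
After op 3 (move_left): buffer="ugikg" (len 5), cursors c1@0 c4@1 c2@4 c3@4, authorship .....
After op 4 (move_left): buffer="ugikg" (len 5), cursors c1@0 c4@0 c2@3 c3@3, authorship .....
After op 5 (insert('w')): buffer="wwugiwwkg" (len 9), cursors c1@2 c4@2 c2@7 c3@7, authorship 14...23..
Authorship (.=original, N=cursor N): 1 4 . . . 2 3 . .
Index 0: author = 1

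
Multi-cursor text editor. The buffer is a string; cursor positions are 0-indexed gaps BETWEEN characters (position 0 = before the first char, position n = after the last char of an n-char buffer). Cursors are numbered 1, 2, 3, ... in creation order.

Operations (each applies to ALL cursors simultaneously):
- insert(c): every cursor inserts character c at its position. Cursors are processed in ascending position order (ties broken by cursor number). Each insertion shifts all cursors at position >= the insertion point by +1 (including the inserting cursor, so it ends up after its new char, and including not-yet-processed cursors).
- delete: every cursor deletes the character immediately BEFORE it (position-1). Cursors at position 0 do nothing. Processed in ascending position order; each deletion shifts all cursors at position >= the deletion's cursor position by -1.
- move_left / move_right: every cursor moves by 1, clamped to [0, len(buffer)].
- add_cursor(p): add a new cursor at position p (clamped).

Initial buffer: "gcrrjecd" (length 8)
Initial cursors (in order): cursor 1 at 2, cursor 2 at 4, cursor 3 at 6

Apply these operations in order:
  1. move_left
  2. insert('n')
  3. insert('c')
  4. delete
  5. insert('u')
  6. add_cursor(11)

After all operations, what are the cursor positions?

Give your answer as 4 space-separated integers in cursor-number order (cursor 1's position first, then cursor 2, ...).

After op 1 (move_left): buffer="gcrrjecd" (len 8), cursors c1@1 c2@3 c3@5, authorship ........
After op 2 (insert('n')): buffer="gncrnrjnecd" (len 11), cursors c1@2 c2@5 c3@8, authorship .1..2..3...
After op 3 (insert('c')): buffer="gnccrncrjncecd" (len 14), cursors c1@3 c2@7 c3@11, authorship .11..22..33...
After op 4 (delete): buffer="gncrnrjnecd" (len 11), cursors c1@2 c2@5 c3@8, authorship .1..2..3...
After op 5 (insert('u')): buffer="gnucrnurjnuecd" (len 14), cursors c1@3 c2@7 c3@11, authorship .11..22..33...
After op 6 (add_cursor(11)): buffer="gnucrnurjnuecd" (len 14), cursors c1@3 c2@7 c3@11 c4@11, authorship .11..22..33...

Answer: 3 7 11 11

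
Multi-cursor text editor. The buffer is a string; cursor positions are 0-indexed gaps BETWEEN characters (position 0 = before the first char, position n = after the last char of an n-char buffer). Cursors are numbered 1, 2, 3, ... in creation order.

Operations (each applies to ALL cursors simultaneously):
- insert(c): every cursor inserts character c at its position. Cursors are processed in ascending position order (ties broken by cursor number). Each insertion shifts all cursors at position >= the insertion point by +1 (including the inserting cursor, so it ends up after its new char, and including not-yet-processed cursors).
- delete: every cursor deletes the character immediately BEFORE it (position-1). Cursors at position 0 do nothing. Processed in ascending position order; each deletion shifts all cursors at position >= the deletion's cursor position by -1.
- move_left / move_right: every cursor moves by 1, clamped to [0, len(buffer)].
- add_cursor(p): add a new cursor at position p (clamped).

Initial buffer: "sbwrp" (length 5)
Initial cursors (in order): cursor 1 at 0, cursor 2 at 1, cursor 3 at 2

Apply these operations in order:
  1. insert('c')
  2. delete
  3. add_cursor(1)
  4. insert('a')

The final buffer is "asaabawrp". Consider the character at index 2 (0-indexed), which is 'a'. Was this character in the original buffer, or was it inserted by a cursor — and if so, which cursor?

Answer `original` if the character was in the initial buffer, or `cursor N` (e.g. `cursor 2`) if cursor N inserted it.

After op 1 (insert('c')): buffer="cscbcwrp" (len 8), cursors c1@1 c2@3 c3@5, authorship 1.2.3...
After op 2 (delete): buffer="sbwrp" (len 5), cursors c1@0 c2@1 c3@2, authorship .....
After op 3 (add_cursor(1)): buffer="sbwrp" (len 5), cursors c1@0 c2@1 c4@1 c3@2, authorship .....
After op 4 (insert('a')): buffer="asaabawrp" (len 9), cursors c1@1 c2@4 c4@4 c3@6, authorship 1.24.3...
Authorship (.=original, N=cursor N): 1 . 2 4 . 3 . . .
Index 2: author = 2

Answer: cursor 2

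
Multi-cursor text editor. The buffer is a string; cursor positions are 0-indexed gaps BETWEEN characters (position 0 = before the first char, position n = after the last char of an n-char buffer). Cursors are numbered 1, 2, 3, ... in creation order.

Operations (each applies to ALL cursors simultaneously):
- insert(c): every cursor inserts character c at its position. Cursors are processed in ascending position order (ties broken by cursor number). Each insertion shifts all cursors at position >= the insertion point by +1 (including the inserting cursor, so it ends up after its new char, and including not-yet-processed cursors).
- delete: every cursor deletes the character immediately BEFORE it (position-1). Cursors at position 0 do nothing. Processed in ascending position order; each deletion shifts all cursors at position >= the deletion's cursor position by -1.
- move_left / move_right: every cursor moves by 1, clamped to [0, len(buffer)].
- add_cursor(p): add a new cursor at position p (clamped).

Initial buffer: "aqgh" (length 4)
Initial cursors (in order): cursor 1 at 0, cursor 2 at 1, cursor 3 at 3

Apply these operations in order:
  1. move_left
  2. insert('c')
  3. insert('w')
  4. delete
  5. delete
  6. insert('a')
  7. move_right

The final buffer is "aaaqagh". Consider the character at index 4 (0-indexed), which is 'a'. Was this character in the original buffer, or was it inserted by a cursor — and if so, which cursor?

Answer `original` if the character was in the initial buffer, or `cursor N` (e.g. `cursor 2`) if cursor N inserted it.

Answer: cursor 3

Derivation:
After op 1 (move_left): buffer="aqgh" (len 4), cursors c1@0 c2@0 c3@2, authorship ....
After op 2 (insert('c')): buffer="ccaqcgh" (len 7), cursors c1@2 c2@2 c3@5, authorship 12..3..
After op 3 (insert('w')): buffer="ccwwaqcwgh" (len 10), cursors c1@4 c2@4 c3@8, authorship 1212..33..
After op 4 (delete): buffer="ccaqcgh" (len 7), cursors c1@2 c2@2 c3@5, authorship 12..3..
After op 5 (delete): buffer="aqgh" (len 4), cursors c1@0 c2@0 c3@2, authorship ....
After op 6 (insert('a')): buffer="aaaqagh" (len 7), cursors c1@2 c2@2 c3@5, authorship 12..3..
After op 7 (move_right): buffer="aaaqagh" (len 7), cursors c1@3 c2@3 c3@6, authorship 12..3..
Authorship (.=original, N=cursor N): 1 2 . . 3 . .
Index 4: author = 3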